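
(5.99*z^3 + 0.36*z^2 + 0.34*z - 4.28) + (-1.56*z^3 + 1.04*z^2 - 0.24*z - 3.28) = 4.43*z^3 + 1.4*z^2 + 0.1*z - 7.56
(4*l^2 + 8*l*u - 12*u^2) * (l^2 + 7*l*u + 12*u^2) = 4*l^4 + 36*l^3*u + 92*l^2*u^2 + 12*l*u^3 - 144*u^4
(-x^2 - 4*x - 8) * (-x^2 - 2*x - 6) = x^4 + 6*x^3 + 22*x^2 + 40*x + 48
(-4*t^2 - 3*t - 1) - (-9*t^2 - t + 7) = 5*t^2 - 2*t - 8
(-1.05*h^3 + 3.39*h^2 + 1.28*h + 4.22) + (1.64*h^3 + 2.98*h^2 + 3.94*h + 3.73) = 0.59*h^3 + 6.37*h^2 + 5.22*h + 7.95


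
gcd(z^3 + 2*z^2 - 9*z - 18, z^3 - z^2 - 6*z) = z^2 - z - 6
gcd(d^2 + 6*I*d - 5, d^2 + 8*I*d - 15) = d + 5*I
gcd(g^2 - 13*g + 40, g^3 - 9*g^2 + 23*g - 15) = g - 5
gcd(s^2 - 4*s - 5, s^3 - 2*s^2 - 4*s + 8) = 1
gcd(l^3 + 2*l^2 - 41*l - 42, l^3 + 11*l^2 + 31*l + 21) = l^2 + 8*l + 7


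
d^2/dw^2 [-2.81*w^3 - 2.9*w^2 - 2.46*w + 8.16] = -16.86*w - 5.8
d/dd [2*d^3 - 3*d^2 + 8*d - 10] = 6*d^2 - 6*d + 8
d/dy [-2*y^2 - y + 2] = -4*y - 1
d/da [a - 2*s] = 1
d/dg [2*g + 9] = 2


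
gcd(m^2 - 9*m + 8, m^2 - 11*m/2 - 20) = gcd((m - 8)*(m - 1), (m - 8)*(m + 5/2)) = m - 8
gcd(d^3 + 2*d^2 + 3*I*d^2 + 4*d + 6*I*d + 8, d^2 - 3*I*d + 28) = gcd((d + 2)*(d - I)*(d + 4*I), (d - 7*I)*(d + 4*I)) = d + 4*I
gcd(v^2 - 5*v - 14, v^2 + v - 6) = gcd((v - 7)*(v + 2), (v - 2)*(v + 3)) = 1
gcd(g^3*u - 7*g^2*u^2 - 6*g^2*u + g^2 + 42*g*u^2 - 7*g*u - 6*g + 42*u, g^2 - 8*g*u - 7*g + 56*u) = 1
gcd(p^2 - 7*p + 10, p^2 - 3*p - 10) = p - 5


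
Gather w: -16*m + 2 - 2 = -16*m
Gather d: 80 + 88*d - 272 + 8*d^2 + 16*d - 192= 8*d^2 + 104*d - 384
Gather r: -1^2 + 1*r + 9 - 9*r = 8 - 8*r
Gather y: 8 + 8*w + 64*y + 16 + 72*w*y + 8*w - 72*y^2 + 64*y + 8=16*w - 72*y^2 + y*(72*w + 128) + 32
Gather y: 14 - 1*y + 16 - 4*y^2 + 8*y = -4*y^2 + 7*y + 30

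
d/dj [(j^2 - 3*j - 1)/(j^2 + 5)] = 3*(j^2 + 4*j - 5)/(j^4 + 10*j^2 + 25)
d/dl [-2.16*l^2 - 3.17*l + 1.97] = -4.32*l - 3.17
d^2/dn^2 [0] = 0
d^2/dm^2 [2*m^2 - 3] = 4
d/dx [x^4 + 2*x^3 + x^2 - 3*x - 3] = 4*x^3 + 6*x^2 + 2*x - 3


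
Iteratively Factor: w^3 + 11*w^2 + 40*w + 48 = (w + 4)*(w^2 + 7*w + 12) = (w + 3)*(w + 4)*(w + 4)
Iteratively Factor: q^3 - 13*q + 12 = (q + 4)*(q^2 - 4*q + 3) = (q - 3)*(q + 4)*(q - 1)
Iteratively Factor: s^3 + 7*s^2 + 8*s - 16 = (s - 1)*(s^2 + 8*s + 16) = (s - 1)*(s + 4)*(s + 4)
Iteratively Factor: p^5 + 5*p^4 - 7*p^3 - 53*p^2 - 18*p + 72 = (p - 3)*(p^4 + 8*p^3 + 17*p^2 - 2*p - 24) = (p - 3)*(p + 2)*(p^3 + 6*p^2 + 5*p - 12) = (p - 3)*(p + 2)*(p + 4)*(p^2 + 2*p - 3) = (p - 3)*(p + 2)*(p + 3)*(p + 4)*(p - 1)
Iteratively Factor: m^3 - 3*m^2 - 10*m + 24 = (m - 4)*(m^2 + m - 6) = (m - 4)*(m - 2)*(m + 3)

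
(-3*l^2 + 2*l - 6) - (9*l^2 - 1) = -12*l^2 + 2*l - 5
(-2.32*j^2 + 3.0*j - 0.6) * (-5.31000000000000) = 12.3192*j^2 - 15.93*j + 3.186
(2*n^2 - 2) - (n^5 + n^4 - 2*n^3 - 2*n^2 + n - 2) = -n^5 - n^4 + 2*n^3 + 4*n^2 - n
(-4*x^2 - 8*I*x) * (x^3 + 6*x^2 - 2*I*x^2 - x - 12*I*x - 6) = -4*x^5 - 24*x^4 - 12*x^3 - 72*x^2 + 8*I*x^2 + 48*I*x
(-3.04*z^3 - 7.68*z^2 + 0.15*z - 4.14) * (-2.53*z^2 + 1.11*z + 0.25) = 7.6912*z^5 + 16.056*z^4 - 9.6643*z^3 + 8.7207*z^2 - 4.5579*z - 1.035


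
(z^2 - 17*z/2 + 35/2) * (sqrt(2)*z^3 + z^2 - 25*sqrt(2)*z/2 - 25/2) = sqrt(2)*z^5 - 17*sqrt(2)*z^4/2 + z^4 - 17*z^3/2 + 5*sqrt(2)*z^3 + 5*z^2 + 425*sqrt(2)*z^2/4 - 875*sqrt(2)*z/4 + 425*z/4 - 875/4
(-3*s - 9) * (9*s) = -27*s^2 - 81*s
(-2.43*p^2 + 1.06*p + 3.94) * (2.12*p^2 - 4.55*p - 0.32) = -5.1516*p^4 + 13.3037*p^3 + 4.3074*p^2 - 18.2662*p - 1.2608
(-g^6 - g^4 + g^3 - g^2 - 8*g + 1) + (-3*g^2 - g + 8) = -g^6 - g^4 + g^3 - 4*g^2 - 9*g + 9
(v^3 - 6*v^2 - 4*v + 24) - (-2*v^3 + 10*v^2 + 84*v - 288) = 3*v^3 - 16*v^2 - 88*v + 312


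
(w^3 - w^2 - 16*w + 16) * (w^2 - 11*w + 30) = w^5 - 12*w^4 + 25*w^3 + 162*w^2 - 656*w + 480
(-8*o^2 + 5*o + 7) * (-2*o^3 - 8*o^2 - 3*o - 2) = 16*o^5 + 54*o^4 - 30*o^3 - 55*o^2 - 31*o - 14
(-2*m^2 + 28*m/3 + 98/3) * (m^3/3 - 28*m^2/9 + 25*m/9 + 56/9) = -2*m^5/3 + 28*m^4/3 - 640*m^3/27 - 2380*m^2/27 + 4018*m/27 + 5488/27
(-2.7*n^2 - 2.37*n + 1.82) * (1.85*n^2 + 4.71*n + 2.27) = -4.995*n^4 - 17.1015*n^3 - 13.9247*n^2 + 3.1923*n + 4.1314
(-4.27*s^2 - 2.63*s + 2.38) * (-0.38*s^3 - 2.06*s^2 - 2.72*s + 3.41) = 1.6226*s^5 + 9.7956*s^4 + 16.1278*s^3 - 12.3099*s^2 - 15.4419*s + 8.1158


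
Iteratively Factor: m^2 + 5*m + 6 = (m + 3)*(m + 2)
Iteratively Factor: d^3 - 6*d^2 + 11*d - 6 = (d - 3)*(d^2 - 3*d + 2) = (d - 3)*(d - 2)*(d - 1)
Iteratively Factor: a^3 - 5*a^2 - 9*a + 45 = (a + 3)*(a^2 - 8*a + 15) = (a - 5)*(a + 3)*(a - 3)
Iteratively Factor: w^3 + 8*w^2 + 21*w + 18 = (w + 3)*(w^2 + 5*w + 6) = (w + 2)*(w + 3)*(w + 3)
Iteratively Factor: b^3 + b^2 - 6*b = (b - 2)*(b^2 + 3*b) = (b - 2)*(b + 3)*(b)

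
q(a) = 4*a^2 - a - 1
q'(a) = 8*a - 1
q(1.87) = 11.12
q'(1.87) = 13.96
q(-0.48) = 0.40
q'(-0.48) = -4.84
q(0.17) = -1.05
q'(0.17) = 0.36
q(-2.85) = 34.34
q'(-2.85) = -23.80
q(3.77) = 52.08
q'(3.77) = 29.16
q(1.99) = 12.85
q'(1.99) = 14.92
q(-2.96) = 37.01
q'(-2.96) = -24.68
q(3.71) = 50.35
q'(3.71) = 28.68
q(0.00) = -1.00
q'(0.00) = -1.00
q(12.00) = 563.00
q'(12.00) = 95.00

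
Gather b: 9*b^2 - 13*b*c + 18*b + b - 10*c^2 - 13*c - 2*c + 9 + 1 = 9*b^2 + b*(19 - 13*c) - 10*c^2 - 15*c + 10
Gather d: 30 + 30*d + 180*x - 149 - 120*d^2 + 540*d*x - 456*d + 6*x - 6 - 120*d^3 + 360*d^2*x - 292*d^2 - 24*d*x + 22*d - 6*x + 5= -120*d^3 + d^2*(360*x - 412) + d*(516*x - 404) + 180*x - 120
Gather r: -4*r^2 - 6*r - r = -4*r^2 - 7*r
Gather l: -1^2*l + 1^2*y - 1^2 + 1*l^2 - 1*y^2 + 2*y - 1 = l^2 - l - y^2 + 3*y - 2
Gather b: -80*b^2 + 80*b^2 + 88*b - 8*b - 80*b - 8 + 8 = 0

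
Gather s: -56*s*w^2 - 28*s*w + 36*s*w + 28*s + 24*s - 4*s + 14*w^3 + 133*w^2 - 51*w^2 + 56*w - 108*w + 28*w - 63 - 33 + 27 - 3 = s*(-56*w^2 + 8*w + 48) + 14*w^3 + 82*w^2 - 24*w - 72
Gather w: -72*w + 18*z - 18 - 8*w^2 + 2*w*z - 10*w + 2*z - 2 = -8*w^2 + w*(2*z - 82) + 20*z - 20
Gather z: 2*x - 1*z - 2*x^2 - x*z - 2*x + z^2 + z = -2*x^2 - x*z + z^2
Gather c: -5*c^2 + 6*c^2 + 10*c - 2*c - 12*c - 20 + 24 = c^2 - 4*c + 4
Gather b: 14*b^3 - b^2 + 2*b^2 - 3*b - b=14*b^3 + b^2 - 4*b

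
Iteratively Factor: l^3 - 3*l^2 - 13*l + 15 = (l - 5)*(l^2 + 2*l - 3) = (l - 5)*(l + 3)*(l - 1)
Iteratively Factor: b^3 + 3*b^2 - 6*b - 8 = (b + 1)*(b^2 + 2*b - 8) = (b + 1)*(b + 4)*(b - 2)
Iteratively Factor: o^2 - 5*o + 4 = (o - 1)*(o - 4)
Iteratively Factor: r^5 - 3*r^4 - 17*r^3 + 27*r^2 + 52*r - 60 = (r + 3)*(r^4 - 6*r^3 + r^2 + 24*r - 20) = (r - 5)*(r + 3)*(r^3 - r^2 - 4*r + 4) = (r - 5)*(r - 1)*(r + 3)*(r^2 - 4) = (r - 5)*(r - 1)*(r + 2)*(r + 3)*(r - 2)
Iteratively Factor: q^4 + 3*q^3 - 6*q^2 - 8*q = (q + 4)*(q^3 - q^2 - 2*q) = q*(q + 4)*(q^2 - q - 2) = q*(q + 1)*(q + 4)*(q - 2)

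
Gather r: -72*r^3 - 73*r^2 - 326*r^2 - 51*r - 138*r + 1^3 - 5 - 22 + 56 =-72*r^3 - 399*r^2 - 189*r + 30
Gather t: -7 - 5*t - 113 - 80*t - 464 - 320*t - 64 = -405*t - 648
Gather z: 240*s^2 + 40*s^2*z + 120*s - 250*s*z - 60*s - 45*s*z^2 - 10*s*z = 240*s^2 - 45*s*z^2 + 60*s + z*(40*s^2 - 260*s)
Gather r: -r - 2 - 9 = -r - 11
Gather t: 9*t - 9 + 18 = 9*t + 9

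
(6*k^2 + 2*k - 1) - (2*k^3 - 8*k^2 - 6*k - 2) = -2*k^3 + 14*k^2 + 8*k + 1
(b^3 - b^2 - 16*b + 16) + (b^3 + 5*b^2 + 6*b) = 2*b^3 + 4*b^2 - 10*b + 16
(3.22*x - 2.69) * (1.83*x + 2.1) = 5.8926*x^2 + 1.8393*x - 5.649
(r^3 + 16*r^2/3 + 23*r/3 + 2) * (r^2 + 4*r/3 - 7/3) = r^5 + 20*r^4/3 + 112*r^3/9 - 2*r^2/9 - 137*r/9 - 14/3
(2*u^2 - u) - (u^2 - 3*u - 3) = u^2 + 2*u + 3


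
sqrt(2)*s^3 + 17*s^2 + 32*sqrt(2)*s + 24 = (s + 2*sqrt(2))*(s + 6*sqrt(2))*(sqrt(2)*s + 1)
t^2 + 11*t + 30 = (t + 5)*(t + 6)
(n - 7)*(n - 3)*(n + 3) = n^3 - 7*n^2 - 9*n + 63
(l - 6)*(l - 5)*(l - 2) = l^3 - 13*l^2 + 52*l - 60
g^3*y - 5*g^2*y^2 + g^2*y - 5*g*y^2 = g*(g - 5*y)*(g*y + y)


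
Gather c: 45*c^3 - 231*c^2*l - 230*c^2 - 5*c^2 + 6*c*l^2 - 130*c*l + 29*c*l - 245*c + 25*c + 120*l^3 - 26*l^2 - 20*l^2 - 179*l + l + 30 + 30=45*c^3 + c^2*(-231*l - 235) + c*(6*l^2 - 101*l - 220) + 120*l^3 - 46*l^2 - 178*l + 60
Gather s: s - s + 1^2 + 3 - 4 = 0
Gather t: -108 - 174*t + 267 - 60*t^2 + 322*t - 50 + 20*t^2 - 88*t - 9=-40*t^2 + 60*t + 100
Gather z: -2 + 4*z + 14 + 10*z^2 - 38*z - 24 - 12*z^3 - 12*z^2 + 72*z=-12*z^3 - 2*z^2 + 38*z - 12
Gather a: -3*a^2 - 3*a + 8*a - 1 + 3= -3*a^2 + 5*a + 2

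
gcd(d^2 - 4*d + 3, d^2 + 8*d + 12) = 1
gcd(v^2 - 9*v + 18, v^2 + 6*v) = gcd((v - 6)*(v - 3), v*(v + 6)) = 1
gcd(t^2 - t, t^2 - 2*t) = t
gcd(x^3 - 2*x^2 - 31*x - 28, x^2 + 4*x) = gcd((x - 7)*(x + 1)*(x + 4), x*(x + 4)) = x + 4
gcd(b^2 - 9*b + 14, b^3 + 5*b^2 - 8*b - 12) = b - 2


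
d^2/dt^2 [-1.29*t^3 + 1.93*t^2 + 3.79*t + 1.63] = 3.86 - 7.74*t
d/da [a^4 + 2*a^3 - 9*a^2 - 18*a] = 4*a^3 + 6*a^2 - 18*a - 18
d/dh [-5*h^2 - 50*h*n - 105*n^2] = -10*h - 50*n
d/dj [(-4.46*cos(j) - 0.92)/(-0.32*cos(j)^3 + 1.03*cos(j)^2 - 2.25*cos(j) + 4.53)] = (2.8544*cos(j)^3 - 3.7106*cos(j)^2 - 1.8952*cos(j) + 22.2738)*sin(j)/(0.1024*cos(j)^6 - 0.6592*cos(j)^5 + 2.5009*cos(j)^4 - 7.5342*cos(j)^3 + 14.3943*cos(j)^2 - 20.385*cos(j) + 20.5209)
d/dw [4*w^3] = 12*w^2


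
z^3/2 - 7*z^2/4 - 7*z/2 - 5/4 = (z/2 + 1/4)*(z - 5)*(z + 1)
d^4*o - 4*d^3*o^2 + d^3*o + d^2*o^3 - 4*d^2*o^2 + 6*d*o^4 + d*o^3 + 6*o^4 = (d - 3*o)*(d - 2*o)*(d + o)*(d*o + o)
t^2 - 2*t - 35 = (t - 7)*(t + 5)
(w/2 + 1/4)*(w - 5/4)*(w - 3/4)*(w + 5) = w^4/2 + 7*w^3/4 - 121*w^2/32 + 5*w/64 + 75/64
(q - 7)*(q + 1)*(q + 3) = q^3 - 3*q^2 - 25*q - 21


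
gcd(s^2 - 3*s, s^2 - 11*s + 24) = s - 3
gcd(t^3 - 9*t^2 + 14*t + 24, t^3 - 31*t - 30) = t^2 - 5*t - 6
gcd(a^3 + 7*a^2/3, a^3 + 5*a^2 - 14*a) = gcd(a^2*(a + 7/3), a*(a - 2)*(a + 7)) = a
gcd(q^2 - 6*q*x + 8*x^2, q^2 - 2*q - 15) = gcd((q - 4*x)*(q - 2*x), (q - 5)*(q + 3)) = 1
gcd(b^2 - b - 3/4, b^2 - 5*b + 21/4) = b - 3/2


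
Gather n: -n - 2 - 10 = -n - 12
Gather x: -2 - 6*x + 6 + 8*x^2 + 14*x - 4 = 8*x^2 + 8*x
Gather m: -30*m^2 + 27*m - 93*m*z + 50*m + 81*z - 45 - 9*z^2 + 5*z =-30*m^2 + m*(77 - 93*z) - 9*z^2 + 86*z - 45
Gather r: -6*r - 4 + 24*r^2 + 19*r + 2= 24*r^2 + 13*r - 2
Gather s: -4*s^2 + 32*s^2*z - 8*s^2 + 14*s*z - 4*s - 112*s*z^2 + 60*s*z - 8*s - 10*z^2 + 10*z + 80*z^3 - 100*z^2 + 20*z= s^2*(32*z - 12) + s*(-112*z^2 + 74*z - 12) + 80*z^3 - 110*z^2 + 30*z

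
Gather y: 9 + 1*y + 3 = y + 12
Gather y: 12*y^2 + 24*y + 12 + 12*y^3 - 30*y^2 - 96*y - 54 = 12*y^3 - 18*y^2 - 72*y - 42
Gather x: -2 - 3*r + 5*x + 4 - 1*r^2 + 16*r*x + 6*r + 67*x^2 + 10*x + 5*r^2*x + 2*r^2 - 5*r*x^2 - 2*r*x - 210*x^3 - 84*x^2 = r^2 + 3*r - 210*x^3 + x^2*(-5*r - 17) + x*(5*r^2 + 14*r + 15) + 2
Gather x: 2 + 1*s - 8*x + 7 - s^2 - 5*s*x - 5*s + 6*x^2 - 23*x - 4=-s^2 - 4*s + 6*x^2 + x*(-5*s - 31) + 5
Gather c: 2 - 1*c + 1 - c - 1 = 2 - 2*c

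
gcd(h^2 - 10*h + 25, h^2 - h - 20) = h - 5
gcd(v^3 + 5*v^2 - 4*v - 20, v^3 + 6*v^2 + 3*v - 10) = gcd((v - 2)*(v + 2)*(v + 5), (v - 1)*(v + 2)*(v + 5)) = v^2 + 7*v + 10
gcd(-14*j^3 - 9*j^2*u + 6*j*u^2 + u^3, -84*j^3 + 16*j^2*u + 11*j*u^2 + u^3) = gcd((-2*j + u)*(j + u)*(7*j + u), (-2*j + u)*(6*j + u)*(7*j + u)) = -14*j^2 + 5*j*u + u^2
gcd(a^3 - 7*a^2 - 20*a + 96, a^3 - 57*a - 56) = a - 8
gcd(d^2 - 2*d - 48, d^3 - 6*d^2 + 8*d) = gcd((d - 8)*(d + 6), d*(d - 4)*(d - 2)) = 1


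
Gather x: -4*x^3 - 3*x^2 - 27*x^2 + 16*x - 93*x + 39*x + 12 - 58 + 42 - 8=-4*x^3 - 30*x^2 - 38*x - 12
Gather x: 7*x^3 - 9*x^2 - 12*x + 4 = 7*x^3 - 9*x^2 - 12*x + 4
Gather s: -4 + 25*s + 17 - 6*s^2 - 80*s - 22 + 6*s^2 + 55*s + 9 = 0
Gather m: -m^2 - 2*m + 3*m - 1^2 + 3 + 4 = -m^2 + m + 6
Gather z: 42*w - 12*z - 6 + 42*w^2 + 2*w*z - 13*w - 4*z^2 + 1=42*w^2 + 29*w - 4*z^2 + z*(2*w - 12) - 5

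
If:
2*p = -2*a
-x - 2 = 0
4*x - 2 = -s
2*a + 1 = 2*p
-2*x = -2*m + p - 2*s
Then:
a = -1/4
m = -95/8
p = 1/4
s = 10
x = -2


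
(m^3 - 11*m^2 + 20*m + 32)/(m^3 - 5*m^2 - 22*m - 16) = (m - 4)/(m + 2)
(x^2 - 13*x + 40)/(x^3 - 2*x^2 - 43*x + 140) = (x - 8)/(x^2 + 3*x - 28)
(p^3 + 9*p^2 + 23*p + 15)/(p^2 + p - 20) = (p^2 + 4*p + 3)/(p - 4)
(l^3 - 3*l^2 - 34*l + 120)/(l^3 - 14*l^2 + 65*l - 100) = (l + 6)/(l - 5)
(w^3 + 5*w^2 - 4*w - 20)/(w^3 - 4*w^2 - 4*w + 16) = (w + 5)/(w - 4)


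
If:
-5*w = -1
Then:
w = 1/5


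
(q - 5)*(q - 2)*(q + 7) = q^3 - 39*q + 70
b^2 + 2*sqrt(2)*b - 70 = (b - 5*sqrt(2))*(b + 7*sqrt(2))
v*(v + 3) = v^2 + 3*v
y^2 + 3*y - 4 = (y - 1)*(y + 4)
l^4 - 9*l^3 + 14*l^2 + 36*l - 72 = (l - 6)*(l - 3)*(l - 2)*(l + 2)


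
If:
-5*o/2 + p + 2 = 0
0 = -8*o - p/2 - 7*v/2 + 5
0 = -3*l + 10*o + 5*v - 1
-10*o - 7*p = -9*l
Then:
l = 457/312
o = 257/260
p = 49/104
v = -467/520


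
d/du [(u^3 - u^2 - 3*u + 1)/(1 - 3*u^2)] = (-3*u^4 - 6*u^2 + 4*u - 3)/(9*u^4 - 6*u^2 + 1)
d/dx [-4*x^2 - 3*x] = -8*x - 3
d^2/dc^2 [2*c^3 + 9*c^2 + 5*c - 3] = 12*c + 18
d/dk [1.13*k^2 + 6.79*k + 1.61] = 2.26*k + 6.79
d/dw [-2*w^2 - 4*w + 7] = -4*w - 4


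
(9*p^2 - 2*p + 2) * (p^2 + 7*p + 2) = 9*p^4 + 61*p^3 + 6*p^2 + 10*p + 4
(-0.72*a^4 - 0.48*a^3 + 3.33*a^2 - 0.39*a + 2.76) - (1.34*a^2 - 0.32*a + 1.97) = -0.72*a^4 - 0.48*a^3 + 1.99*a^2 - 0.07*a + 0.79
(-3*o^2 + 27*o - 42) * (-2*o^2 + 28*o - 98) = 6*o^4 - 138*o^3 + 1134*o^2 - 3822*o + 4116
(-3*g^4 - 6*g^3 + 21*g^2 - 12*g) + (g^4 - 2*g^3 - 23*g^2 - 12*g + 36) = -2*g^4 - 8*g^3 - 2*g^2 - 24*g + 36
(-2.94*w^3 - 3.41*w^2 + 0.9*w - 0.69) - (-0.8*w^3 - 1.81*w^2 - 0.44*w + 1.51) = -2.14*w^3 - 1.6*w^2 + 1.34*w - 2.2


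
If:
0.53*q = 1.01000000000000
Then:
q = 1.91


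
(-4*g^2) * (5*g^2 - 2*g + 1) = -20*g^4 + 8*g^3 - 4*g^2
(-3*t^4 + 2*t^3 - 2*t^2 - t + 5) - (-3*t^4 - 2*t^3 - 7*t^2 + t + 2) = 4*t^3 + 5*t^2 - 2*t + 3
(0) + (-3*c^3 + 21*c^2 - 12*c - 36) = -3*c^3 + 21*c^2 - 12*c - 36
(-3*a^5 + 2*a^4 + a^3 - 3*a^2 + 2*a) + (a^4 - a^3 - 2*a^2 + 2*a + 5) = -3*a^5 + 3*a^4 - 5*a^2 + 4*a + 5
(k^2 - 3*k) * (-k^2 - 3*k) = -k^4 + 9*k^2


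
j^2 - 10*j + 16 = (j - 8)*(j - 2)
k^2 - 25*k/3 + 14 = (k - 6)*(k - 7/3)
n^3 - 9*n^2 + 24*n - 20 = (n - 5)*(n - 2)^2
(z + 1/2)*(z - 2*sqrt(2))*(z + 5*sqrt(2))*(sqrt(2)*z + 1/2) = sqrt(2)*z^4 + sqrt(2)*z^3/2 + 13*z^3/2 - 37*sqrt(2)*z^2/2 + 13*z^2/4 - 37*sqrt(2)*z/4 - 10*z - 5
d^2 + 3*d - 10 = (d - 2)*(d + 5)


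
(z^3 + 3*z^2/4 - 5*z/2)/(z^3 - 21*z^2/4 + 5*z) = (z + 2)/(z - 4)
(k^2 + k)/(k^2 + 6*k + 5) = k/(k + 5)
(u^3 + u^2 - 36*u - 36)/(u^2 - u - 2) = (u^2 - 36)/(u - 2)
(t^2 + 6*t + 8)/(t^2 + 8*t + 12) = (t + 4)/(t + 6)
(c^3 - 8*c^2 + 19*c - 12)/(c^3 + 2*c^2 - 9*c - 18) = (c^2 - 5*c + 4)/(c^2 + 5*c + 6)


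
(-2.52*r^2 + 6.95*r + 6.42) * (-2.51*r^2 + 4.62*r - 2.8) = 6.3252*r^4 - 29.0869*r^3 + 23.0508*r^2 + 10.2004*r - 17.976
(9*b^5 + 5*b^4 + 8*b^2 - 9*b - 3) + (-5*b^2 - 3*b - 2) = 9*b^5 + 5*b^4 + 3*b^2 - 12*b - 5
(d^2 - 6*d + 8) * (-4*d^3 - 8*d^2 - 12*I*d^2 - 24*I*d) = -4*d^5 + 16*d^4 - 12*I*d^4 + 16*d^3 + 48*I*d^3 - 64*d^2 + 48*I*d^2 - 192*I*d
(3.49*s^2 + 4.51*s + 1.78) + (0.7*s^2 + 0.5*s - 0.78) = 4.19*s^2 + 5.01*s + 1.0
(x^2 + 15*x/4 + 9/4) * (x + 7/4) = x^3 + 11*x^2/2 + 141*x/16 + 63/16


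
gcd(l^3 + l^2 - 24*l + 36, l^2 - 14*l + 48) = 1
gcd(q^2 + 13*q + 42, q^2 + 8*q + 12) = q + 6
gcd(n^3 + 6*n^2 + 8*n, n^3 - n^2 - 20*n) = n^2 + 4*n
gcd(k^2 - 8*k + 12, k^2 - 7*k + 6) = k - 6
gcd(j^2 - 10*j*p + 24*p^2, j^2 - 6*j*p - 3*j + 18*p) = -j + 6*p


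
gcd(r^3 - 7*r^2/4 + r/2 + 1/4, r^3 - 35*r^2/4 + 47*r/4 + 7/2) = r + 1/4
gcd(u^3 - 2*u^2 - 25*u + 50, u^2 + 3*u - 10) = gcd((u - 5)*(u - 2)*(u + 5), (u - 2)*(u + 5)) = u^2 + 3*u - 10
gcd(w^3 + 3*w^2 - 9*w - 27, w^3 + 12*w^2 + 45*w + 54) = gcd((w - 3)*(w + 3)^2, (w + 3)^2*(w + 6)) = w^2 + 6*w + 9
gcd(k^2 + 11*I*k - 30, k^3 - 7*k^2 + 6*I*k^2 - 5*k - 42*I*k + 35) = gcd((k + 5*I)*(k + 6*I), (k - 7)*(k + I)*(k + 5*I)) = k + 5*I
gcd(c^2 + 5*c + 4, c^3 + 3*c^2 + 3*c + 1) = c + 1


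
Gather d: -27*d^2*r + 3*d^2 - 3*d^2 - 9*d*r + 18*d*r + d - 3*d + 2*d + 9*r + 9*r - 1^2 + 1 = -27*d^2*r + 9*d*r + 18*r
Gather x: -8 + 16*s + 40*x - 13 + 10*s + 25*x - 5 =26*s + 65*x - 26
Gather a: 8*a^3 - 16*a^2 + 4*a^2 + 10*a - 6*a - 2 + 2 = 8*a^3 - 12*a^2 + 4*a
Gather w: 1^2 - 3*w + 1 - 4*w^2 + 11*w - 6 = -4*w^2 + 8*w - 4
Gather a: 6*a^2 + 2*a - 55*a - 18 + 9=6*a^2 - 53*a - 9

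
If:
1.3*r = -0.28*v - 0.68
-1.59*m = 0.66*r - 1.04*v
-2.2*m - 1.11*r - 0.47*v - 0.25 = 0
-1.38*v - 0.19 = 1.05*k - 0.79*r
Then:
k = -0.46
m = 0.16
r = -0.51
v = -0.08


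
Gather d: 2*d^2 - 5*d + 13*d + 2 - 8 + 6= 2*d^2 + 8*d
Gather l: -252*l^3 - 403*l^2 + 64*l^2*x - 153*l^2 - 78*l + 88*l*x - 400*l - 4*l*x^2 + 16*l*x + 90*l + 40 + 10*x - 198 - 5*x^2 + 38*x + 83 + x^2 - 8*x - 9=-252*l^3 + l^2*(64*x - 556) + l*(-4*x^2 + 104*x - 388) - 4*x^2 + 40*x - 84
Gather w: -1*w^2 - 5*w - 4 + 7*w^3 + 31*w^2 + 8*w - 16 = 7*w^3 + 30*w^2 + 3*w - 20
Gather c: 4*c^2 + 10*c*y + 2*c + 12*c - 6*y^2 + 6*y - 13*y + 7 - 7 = 4*c^2 + c*(10*y + 14) - 6*y^2 - 7*y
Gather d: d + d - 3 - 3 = 2*d - 6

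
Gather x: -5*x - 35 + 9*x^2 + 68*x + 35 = 9*x^2 + 63*x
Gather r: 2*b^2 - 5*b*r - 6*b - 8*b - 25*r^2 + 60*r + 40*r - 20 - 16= 2*b^2 - 14*b - 25*r^2 + r*(100 - 5*b) - 36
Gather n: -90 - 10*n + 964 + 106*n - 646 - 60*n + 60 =36*n + 288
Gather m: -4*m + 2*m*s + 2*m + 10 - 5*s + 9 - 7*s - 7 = m*(2*s - 2) - 12*s + 12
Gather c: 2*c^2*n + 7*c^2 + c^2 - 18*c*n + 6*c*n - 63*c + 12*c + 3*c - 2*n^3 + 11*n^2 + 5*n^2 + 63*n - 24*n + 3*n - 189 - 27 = c^2*(2*n + 8) + c*(-12*n - 48) - 2*n^3 + 16*n^2 + 42*n - 216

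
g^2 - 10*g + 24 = (g - 6)*(g - 4)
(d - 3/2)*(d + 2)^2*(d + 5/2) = d^4 + 5*d^3 + 17*d^2/4 - 11*d - 15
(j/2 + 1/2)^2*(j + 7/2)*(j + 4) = j^4/4 + 19*j^3/8 + 15*j^2/2 + 71*j/8 + 7/2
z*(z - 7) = z^2 - 7*z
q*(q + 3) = q^2 + 3*q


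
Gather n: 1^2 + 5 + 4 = 10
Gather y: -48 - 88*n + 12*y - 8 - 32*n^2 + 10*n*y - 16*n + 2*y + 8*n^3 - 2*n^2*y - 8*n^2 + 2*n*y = 8*n^3 - 40*n^2 - 104*n + y*(-2*n^2 + 12*n + 14) - 56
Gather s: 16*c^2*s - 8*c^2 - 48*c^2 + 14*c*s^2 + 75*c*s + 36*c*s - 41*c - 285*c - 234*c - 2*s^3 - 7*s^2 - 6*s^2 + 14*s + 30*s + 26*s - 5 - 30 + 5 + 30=-56*c^2 - 560*c - 2*s^3 + s^2*(14*c - 13) + s*(16*c^2 + 111*c + 70)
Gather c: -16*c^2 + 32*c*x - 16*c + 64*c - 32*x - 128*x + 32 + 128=-16*c^2 + c*(32*x + 48) - 160*x + 160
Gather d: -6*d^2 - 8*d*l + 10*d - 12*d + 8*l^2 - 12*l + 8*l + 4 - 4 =-6*d^2 + d*(-8*l - 2) + 8*l^2 - 4*l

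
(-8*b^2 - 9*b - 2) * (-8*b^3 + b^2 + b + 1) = 64*b^5 + 64*b^4 - b^3 - 19*b^2 - 11*b - 2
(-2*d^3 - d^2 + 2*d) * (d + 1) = -2*d^4 - 3*d^3 + d^2 + 2*d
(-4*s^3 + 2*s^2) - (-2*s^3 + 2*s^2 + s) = -2*s^3 - s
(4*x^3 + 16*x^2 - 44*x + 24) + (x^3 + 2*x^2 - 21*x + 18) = 5*x^3 + 18*x^2 - 65*x + 42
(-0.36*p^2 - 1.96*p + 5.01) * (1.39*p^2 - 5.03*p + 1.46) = -0.5004*p^4 - 0.9136*p^3 + 16.2971*p^2 - 28.0619*p + 7.3146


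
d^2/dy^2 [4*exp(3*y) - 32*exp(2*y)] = (36*exp(y) - 128)*exp(2*y)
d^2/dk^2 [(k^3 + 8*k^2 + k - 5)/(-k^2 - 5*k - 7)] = 6*(7*k^3 + 26*k^2 - 17*k - 89)/(k^6 + 15*k^5 + 96*k^4 + 335*k^3 + 672*k^2 + 735*k + 343)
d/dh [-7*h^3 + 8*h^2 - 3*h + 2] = -21*h^2 + 16*h - 3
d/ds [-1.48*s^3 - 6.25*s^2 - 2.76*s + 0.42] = -4.44*s^2 - 12.5*s - 2.76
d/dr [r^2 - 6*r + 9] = 2*r - 6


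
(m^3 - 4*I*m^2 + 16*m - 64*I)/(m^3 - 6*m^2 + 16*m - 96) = (m - 4*I)/(m - 6)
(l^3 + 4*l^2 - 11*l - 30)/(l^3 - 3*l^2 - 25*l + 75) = (l + 2)/(l - 5)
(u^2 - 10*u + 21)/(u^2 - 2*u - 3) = (u - 7)/(u + 1)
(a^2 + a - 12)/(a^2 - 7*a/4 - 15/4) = 4*(a + 4)/(4*a + 5)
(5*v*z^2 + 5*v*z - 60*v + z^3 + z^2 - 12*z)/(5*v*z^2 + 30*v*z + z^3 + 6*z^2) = (z^2 + z - 12)/(z*(z + 6))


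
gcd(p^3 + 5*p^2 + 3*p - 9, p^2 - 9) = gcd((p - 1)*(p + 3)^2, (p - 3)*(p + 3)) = p + 3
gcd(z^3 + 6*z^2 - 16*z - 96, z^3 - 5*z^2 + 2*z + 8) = z - 4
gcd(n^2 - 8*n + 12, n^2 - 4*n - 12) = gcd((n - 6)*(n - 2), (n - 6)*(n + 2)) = n - 6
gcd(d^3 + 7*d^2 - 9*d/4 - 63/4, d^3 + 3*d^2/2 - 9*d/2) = d - 3/2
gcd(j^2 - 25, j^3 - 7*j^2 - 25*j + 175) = j^2 - 25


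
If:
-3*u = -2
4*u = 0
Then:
No Solution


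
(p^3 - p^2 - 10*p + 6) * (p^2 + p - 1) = p^5 - 12*p^3 - 3*p^2 + 16*p - 6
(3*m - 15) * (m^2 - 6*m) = 3*m^3 - 33*m^2 + 90*m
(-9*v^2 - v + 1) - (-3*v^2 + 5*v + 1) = -6*v^2 - 6*v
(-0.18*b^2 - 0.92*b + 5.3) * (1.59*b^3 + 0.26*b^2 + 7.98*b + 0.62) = -0.2862*b^5 - 1.5096*b^4 + 6.7514*b^3 - 6.0752*b^2 + 41.7236*b + 3.286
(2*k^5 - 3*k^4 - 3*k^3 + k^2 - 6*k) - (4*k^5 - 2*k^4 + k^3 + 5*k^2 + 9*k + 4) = -2*k^5 - k^4 - 4*k^3 - 4*k^2 - 15*k - 4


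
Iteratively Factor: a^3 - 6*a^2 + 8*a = (a - 2)*(a^2 - 4*a) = a*(a - 2)*(a - 4)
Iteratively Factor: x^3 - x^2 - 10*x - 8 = (x + 1)*(x^2 - 2*x - 8) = (x + 1)*(x + 2)*(x - 4)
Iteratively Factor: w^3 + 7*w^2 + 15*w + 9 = (w + 3)*(w^2 + 4*w + 3) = (w + 3)^2*(w + 1)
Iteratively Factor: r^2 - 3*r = (r)*(r - 3)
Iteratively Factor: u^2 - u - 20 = (u - 5)*(u + 4)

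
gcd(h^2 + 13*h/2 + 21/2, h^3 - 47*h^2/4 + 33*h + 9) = 1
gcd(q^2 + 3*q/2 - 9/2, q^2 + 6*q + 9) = q + 3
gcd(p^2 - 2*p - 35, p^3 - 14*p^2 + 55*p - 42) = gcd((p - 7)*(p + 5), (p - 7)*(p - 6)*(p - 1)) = p - 7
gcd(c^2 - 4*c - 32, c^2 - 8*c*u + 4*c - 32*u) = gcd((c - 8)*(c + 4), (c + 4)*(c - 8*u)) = c + 4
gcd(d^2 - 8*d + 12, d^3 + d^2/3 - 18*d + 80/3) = d - 2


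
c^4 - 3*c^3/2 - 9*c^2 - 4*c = c*(c - 4)*(c + 1/2)*(c + 2)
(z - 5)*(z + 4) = z^2 - z - 20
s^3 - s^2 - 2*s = s*(s - 2)*(s + 1)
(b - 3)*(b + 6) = b^2 + 3*b - 18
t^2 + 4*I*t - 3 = (t + I)*(t + 3*I)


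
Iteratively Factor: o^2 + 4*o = (o + 4)*(o)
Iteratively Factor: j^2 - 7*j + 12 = (j - 4)*(j - 3)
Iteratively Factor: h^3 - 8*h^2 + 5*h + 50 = (h - 5)*(h^2 - 3*h - 10) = (h - 5)^2*(h + 2)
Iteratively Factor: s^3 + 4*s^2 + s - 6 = (s + 2)*(s^2 + 2*s - 3) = (s + 2)*(s + 3)*(s - 1)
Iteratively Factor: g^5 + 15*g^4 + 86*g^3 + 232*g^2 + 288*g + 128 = (g + 4)*(g^4 + 11*g^3 + 42*g^2 + 64*g + 32) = (g + 1)*(g + 4)*(g^3 + 10*g^2 + 32*g + 32) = (g + 1)*(g + 4)^2*(g^2 + 6*g + 8) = (g + 1)*(g + 2)*(g + 4)^2*(g + 4)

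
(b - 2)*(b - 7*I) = b^2 - 2*b - 7*I*b + 14*I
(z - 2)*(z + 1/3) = z^2 - 5*z/3 - 2/3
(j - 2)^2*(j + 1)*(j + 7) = j^4 + 4*j^3 - 21*j^2 + 4*j + 28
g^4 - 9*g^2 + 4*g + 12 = (g - 2)^2*(g + 1)*(g + 3)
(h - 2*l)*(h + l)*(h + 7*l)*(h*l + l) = h^4*l + 6*h^3*l^2 + h^3*l - 9*h^2*l^3 + 6*h^2*l^2 - 14*h*l^4 - 9*h*l^3 - 14*l^4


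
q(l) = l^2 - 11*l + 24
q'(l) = 2*l - 11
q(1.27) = 11.64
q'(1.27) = -8.46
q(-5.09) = 105.90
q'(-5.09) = -21.18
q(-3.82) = 80.61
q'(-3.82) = -18.64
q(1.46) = 10.07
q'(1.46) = -8.08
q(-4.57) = 95.15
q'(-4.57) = -20.14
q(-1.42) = 41.64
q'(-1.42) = -13.84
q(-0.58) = 30.72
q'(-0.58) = -12.16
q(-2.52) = 58.07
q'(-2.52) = -16.04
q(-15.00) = 414.00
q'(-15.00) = -41.00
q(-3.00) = 66.00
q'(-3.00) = -17.00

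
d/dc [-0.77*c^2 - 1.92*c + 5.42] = -1.54*c - 1.92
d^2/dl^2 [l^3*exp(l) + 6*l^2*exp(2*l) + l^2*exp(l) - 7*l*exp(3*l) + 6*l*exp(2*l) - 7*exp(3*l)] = (l^3 + 24*l^2*exp(l) + 7*l^2 - 63*l*exp(2*l) + 72*l*exp(l) + 10*l - 105*exp(2*l) + 36*exp(l) + 2)*exp(l)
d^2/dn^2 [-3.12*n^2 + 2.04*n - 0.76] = -6.24000000000000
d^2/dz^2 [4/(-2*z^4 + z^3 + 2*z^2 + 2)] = 8*(z^2*(-8*z^2 + 3*z + 4)^2 + (12*z^2 - 3*z - 2)*(-2*z^4 + z^3 + 2*z^2 + 2))/(-2*z^4 + z^3 + 2*z^2 + 2)^3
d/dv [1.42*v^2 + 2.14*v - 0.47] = 2.84*v + 2.14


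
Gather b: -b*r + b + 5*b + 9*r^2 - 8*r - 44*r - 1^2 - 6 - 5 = b*(6 - r) + 9*r^2 - 52*r - 12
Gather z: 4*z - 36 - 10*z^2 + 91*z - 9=-10*z^2 + 95*z - 45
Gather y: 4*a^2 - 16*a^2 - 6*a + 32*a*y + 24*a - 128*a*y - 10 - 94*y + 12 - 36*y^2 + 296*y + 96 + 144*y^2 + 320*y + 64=-12*a^2 + 18*a + 108*y^2 + y*(522 - 96*a) + 162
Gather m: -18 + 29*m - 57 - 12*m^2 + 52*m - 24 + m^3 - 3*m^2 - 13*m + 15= m^3 - 15*m^2 + 68*m - 84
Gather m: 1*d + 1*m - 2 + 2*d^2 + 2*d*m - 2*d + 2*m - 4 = 2*d^2 - d + m*(2*d + 3) - 6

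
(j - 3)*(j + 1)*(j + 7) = j^3 + 5*j^2 - 17*j - 21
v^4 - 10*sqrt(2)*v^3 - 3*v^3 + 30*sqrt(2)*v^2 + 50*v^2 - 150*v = v*(v - 3)*(v - 5*sqrt(2))^2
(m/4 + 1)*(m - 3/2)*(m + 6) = m^3/4 + 17*m^2/8 + 9*m/4 - 9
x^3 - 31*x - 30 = (x - 6)*(x + 1)*(x + 5)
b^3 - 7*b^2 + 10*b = b*(b - 5)*(b - 2)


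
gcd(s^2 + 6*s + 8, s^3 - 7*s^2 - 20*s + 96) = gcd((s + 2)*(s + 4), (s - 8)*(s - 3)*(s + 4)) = s + 4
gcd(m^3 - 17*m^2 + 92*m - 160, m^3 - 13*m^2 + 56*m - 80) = m^2 - 9*m + 20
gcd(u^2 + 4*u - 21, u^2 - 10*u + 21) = u - 3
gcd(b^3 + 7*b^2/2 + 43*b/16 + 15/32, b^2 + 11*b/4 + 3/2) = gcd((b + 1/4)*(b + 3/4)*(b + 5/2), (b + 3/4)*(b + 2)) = b + 3/4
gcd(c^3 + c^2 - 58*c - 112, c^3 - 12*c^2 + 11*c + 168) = c - 8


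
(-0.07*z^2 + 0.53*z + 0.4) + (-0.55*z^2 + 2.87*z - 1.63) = -0.62*z^2 + 3.4*z - 1.23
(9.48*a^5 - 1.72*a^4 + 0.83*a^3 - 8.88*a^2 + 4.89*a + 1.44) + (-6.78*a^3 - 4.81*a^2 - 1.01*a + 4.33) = 9.48*a^5 - 1.72*a^4 - 5.95*a^3 - 13.69*a^2 + 3.88*a + 5.77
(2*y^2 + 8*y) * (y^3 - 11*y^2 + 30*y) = 2*y^5 - 14*y^4 - 28*y^3 + 240*y^2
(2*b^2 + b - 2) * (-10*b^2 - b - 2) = -20*b^4 - 12*b^3 + 15*b^2 + 4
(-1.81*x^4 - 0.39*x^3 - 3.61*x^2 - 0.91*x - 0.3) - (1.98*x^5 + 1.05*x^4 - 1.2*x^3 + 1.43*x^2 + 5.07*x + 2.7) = -1.98*x^5 - 2.86*x^4 + 0.81*x^3 - 5.04*x^2 - 5.98*x - 3.0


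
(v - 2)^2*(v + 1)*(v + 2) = v^4 - v^3 - 6*v^2 + 4*v + 8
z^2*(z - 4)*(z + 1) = z^4 - 3*z^3 - 4*z^2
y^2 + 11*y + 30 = (y + 5)*(y + 6)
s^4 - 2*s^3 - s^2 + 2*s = s*(s - 2)*(s - 1)*(s + 1)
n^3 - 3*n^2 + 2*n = n*(n - 2)*(n - 1)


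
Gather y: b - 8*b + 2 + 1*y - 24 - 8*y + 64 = -7*b - 7*y + 42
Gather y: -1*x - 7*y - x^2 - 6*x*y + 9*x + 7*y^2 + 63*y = -x^2 + 8*x + 7*y^2 + y*(56 - 6*x)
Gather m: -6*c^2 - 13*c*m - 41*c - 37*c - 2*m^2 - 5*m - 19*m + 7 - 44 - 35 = -6*c^2 - 78*c - 2*m^2 + m*(-13*c - 24) - 72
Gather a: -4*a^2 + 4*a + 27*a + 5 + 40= -4*a^2 + 31*a + 45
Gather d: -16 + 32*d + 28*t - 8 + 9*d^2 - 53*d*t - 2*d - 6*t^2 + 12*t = 9*d^2 + d*(30 - 53*t) - 6*t^2 + 40*t - 24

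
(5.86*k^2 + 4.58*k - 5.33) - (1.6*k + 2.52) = 5.86*k^2 + 2.98*k - 7.85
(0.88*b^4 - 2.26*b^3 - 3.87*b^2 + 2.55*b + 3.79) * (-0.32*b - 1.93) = -0.2816*b^5 - 0.9752*b^4 + 5.6002*b^3 + 6.6531*b^2 - 6.1343*b - 7.3147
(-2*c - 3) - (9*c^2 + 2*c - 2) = -9*c^2 - 4*c - 1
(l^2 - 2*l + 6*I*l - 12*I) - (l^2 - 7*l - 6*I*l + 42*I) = 5*l + 12*I*l - 54*I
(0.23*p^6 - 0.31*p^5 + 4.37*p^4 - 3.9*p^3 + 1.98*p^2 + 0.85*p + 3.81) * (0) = 0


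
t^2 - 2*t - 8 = (t - 4)*(t + 2)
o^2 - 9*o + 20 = (o - 5)*(o - 4)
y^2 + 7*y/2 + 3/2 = (y + 1/2)*(y + 3)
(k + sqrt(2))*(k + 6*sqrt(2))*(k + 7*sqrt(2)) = k^3 + 14*sqrt(2)*k^2 + 110*k + 84*sqrt(2)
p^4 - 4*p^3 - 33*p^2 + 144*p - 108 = (p - 6)*(p - 3)*(p - 1)*(p + 6)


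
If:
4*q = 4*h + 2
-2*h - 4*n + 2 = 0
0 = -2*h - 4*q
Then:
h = -1/3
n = 2/3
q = 1/6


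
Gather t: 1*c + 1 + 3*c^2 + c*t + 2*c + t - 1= 3*c^2 + 3*c + t*(c + 1)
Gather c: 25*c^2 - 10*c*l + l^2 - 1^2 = 25*c^2 - 10*c*l + l^2 - 1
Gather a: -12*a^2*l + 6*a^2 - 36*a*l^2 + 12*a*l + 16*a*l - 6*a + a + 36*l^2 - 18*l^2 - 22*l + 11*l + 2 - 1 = a^2*(6 - 12*l) + a*(-36*l^2 + 28*l - 5) + 18*l^2 - 11*l + 1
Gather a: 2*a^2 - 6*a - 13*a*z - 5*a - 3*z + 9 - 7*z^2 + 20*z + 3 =2*a^2 + a*(-13*z - 11) - 7*z^2 + 17*z + 12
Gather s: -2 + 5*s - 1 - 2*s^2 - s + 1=-2*s^2 + 4*s - 2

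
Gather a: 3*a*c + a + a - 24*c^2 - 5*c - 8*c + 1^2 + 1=a*(3*c + 2) - 24*c^2 - 13*c + 2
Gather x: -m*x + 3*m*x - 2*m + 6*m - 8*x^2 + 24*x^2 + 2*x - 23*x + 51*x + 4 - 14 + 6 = 4*m + 16*x^2 + x*(2*m + 30) - 4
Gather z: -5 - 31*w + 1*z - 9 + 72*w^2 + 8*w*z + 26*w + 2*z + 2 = 72*w^2 - 5*w + z*(8*w + 3) - 12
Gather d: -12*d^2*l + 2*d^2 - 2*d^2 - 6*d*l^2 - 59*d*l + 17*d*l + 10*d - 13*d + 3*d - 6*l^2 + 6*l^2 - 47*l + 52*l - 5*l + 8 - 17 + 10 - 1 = -12*d^2*l + d*(-6*l^2 - 42*l)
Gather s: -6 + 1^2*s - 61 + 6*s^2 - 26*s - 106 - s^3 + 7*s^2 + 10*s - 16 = -s^3 + 13*s^2 - 15*s - 189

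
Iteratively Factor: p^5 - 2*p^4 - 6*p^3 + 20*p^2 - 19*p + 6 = (p + 3)*(p^4 - 5*p^3 + 9*p^2 - 7*p + 2) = (p - 2)*(p + 3)*(p^3 - 3*p^2 + 3*p - 1) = (p - 2)*(p - 1)*(p + 3)*(p^2 - 2*p + 1) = (p - 2)*(p - 1)^2*(p + 3)*(p - 1)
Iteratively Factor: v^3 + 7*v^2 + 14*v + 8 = (v + 2)*(v^2 + 5*v + 4) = (v + 2)*(v + 4)*(v + 1)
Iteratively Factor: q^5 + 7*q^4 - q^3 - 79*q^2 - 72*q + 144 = (q + 3)*(q^4 + 4*q^3 - 13*q^2 - 40*q + 48) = (q + 3)*(q + 4)*(q^3 - 13*q + 12) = (q - 3)*(q + 3)*(q + 4)*(q^2 + 3*q - 4) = (q - 3)*(q - 1)*(q + 3)*(q + 4)*(q + 4)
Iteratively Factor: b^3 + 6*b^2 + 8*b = (b + 4)*(b^2 + 2*b) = b*(b + 4)*(b + 2)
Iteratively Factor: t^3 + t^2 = (t)*(t^2 + t) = t^2*(t + 1)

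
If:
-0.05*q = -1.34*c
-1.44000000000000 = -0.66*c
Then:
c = 2.18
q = 58.47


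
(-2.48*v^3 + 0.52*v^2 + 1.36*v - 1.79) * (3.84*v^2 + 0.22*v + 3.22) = -9.5232*v^5 + 1.4512*v^4 - 2.6488*v^3 - 4.9*v^2 + 3.9854*v - 5.7638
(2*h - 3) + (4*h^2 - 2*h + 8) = 4*h^2 + 5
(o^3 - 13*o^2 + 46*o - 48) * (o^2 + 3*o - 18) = o^5 - 10*o^4 - 11*o^3 + 324*o^2 - 972*o + 864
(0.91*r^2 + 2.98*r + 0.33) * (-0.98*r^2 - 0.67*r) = -0.8918*r^4 - 3.5301*r^3 - 2.32*r^2 - 0.2211*r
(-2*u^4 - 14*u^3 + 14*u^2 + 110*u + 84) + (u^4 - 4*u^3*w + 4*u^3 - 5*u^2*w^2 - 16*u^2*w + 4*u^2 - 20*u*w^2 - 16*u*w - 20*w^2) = -u^4 - 4*u^3*w - 10*u^3 - 5*u^2*w^2 - 16*u^2*w + 18*u^2 - 20*u*w^2 - 16*u*w + 110*u - 20*w^2 + 84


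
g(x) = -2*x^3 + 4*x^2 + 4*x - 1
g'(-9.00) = -554.00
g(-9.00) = 1745.00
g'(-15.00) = -1466.00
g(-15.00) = 7589.00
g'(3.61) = -45.31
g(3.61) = -28.52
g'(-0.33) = 0.71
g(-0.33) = -1.81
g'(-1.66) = -25.81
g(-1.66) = 12.53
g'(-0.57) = -2.51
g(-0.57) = -1.61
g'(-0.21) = 2.06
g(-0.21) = -1.65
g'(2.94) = -24.34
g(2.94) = -5.49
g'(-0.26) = 1.51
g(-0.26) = -1.73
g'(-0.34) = 0.59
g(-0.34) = -1.82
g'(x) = -6*x^2 + 8*x + 4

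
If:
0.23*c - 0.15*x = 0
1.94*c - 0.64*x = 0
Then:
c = 0.00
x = 0.00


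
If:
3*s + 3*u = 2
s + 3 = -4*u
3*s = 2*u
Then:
No Solution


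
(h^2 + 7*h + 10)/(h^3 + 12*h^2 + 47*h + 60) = (h + 2)/(h^2 + 7*h + 12)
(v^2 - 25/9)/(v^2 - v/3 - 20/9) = (3*v + 5)/(3*v + 4)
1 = 1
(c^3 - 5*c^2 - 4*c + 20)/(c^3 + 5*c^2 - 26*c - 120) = (c^2 - 4)/(c^2 + 10*c + 24)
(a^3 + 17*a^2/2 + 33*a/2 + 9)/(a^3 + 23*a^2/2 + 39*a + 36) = (a + 1)/(a + 4)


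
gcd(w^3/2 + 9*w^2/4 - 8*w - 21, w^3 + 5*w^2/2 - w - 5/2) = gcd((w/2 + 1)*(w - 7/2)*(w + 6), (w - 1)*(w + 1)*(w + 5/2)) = 1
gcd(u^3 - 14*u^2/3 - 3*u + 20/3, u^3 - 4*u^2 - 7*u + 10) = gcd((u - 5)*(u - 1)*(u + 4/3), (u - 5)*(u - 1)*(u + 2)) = u^2 - 6*u + 5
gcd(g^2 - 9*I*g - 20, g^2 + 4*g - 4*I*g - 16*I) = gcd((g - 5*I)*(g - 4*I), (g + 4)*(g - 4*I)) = g - 4*I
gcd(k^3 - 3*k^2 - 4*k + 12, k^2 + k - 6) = k - 2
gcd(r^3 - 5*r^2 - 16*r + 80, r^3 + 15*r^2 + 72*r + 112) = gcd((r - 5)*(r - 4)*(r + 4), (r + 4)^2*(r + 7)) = r + 4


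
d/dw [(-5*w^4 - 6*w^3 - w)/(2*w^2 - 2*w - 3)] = (-20*w^5 + 18*w^4 + 84*w^3 + 56*w^2 + 3)/(4*w^4 - 8*w^3 - 8*w^2 + 12*w + 9)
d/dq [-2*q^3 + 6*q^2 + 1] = 6*q*(2 - q)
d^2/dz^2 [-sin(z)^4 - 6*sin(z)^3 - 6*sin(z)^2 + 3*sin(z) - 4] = 16*sin(z)^4 + 54*sin(z)^3 + 12*sin(z)^2 - 39*sin(z) - 12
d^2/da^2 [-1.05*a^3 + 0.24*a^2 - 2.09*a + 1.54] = 0.48 - 6.3*a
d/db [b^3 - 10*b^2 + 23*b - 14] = 3*b^2 - 20*b + 23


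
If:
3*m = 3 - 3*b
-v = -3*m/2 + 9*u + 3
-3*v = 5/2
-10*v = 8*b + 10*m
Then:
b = 5/6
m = 1/6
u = -23/108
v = -5/6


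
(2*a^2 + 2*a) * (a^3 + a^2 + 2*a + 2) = 2*a^5 + 4*a^4 + 6*a^3 + 8*a^2 + 4*a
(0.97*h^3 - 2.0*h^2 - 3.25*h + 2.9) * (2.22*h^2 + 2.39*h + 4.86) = 2.1534*h^5 - 2.1217*h^4 - 7.2808*h^3 - 11.0495*h^2 - 8.864*h + 14.094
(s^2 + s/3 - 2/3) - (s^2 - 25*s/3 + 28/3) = 26*s/3 - 10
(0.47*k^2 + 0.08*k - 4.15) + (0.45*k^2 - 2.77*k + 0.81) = 0.92*k^2 - 2.69*k - 3.34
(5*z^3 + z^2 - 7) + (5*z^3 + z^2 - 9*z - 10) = 10*z^3 + 2*z^2 - 9*z - 17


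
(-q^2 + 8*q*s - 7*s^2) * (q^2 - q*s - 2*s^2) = -q^4 + 9*q^3*s - 13*q^2*s^2 - 9*q*s^3 + 14*s^4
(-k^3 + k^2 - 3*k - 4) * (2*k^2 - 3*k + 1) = -2*k^5 + 5*k^4 - 10*k^3 + 2*k^2 + 9*k - 4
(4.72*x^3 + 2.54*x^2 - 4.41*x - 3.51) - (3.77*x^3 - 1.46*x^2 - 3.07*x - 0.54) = 0.95*x^3 + 4.0*x^2 - 1.34*x - 2.97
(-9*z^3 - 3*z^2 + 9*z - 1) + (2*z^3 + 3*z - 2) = -7*z^3 - 3*z^2 + 12*z - 3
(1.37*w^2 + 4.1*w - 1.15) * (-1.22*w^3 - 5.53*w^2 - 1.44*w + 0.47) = -1.6714*w^5 - 12.5781*w^4 - 23.2428*w^3 + 1.0994*w^2 + 3.583*w - 0.5405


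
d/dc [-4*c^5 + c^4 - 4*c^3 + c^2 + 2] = 2*c*(-10*c^3 + 2*c^2 - 6*c + 1)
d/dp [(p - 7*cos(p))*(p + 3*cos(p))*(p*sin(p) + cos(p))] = p^3*cos(p) + 2*p^2*sin(p) - 8*p^2*cos(p)^2 + 4*p^2 - 63*p*cos(p)^3 + 44*p*cos(p) + 42*sin(p)*cos(p)^2 - 4*cos(p)^2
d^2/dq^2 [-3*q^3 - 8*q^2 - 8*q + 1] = -18*q - 16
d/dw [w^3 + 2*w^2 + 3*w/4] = 3*w^2 + 4*w + 3/4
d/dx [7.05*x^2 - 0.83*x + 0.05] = 14.1*x - 0.83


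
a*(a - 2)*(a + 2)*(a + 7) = a^4 + 7*a^3 - 4*a^2 - 28*a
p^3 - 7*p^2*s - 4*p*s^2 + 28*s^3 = (p - 7*s)*(p - 2*s)*(p + 2*s)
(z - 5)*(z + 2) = z^2 - 3*z - 10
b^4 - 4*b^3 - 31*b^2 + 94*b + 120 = (b - 6)*(b - 4)*(b + 1)*(b + 5)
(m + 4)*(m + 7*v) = m^2 + 7*m*v + 4*m + 28*v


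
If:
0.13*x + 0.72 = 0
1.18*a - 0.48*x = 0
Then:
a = -2.25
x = -5.54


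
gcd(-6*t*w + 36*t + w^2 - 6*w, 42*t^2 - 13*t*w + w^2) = 6*t - w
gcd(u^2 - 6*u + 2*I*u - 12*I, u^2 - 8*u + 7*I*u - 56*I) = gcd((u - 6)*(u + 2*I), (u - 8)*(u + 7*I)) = 1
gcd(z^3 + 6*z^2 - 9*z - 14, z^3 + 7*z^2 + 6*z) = z + 1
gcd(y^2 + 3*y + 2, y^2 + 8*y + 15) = 1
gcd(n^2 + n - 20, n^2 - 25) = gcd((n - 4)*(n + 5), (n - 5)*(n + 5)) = n + 5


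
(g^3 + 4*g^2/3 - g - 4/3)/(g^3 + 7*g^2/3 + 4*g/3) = (g - 1)/g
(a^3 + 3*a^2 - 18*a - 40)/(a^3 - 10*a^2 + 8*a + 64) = (a + 5)/(a - 8)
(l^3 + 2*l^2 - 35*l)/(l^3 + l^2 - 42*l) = (l - 5)/(l - 6)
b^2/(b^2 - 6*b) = b/(b - 6)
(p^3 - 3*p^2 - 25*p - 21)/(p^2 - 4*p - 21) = p + 1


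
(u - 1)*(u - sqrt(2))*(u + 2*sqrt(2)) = u^3 - u^2 + sqrt(2)*u^2 - 4*u - sqrt(2)*u + 4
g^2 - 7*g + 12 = (g - 4)*(g - 3)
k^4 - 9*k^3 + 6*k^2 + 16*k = k*(k - 8)*(k - 2)*(k + 1)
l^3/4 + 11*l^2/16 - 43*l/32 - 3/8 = (l/4 + 1)*(l - 3/2)*(l + 1/4)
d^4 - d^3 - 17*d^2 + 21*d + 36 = (d - 3)^2*(d + 1)*(d + 4)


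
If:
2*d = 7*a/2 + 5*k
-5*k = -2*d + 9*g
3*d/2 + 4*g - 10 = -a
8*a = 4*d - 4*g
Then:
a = 360/221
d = 860/221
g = 140/221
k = 92/221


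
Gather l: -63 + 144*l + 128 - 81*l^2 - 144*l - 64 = 1 - 81*l^2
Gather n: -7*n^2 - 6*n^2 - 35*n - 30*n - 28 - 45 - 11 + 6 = -13*n^2 - 65*n - 78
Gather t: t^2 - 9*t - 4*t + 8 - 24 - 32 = t^2 - 13*t - 48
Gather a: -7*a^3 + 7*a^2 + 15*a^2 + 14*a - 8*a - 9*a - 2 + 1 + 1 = -7*a^3 + 22*a^2 - 3*a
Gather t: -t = -t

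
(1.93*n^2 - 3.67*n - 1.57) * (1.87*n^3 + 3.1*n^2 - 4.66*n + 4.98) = 3.6091*n^5 - 0.879900000000001*n^4 - 23.3067*n^3 + 21.8466*n^2 - 10.9604*n - 7.8186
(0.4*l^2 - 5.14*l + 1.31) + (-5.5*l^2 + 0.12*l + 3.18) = -5.1*l^2 - 5.02*l + 4.49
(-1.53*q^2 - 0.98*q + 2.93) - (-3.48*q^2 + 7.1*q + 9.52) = 1.95*q^2 - 8.08*q - 6.59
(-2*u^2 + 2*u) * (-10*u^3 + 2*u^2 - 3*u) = 20*u^5 - 24*u^4 + 10*u^3 - 6*u^2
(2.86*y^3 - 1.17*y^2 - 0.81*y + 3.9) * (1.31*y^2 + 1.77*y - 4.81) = 3.7466*y^5 + 3.5295*y^4 - 16.8886*y^3 + 9.303*y^2 + 10.7991*y - 18.759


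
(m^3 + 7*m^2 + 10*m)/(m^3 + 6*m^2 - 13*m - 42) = m*(m + 5)/(m^2 + 4*m - 21)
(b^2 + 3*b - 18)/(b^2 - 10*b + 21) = (b + 6)/(b - 7)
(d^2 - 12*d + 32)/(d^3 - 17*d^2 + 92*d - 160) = 1/(d - 5)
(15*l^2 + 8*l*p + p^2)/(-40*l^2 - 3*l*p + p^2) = (3*l + p)/(-8*l + p)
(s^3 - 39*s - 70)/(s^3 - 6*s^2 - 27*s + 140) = (s + 2)/(s - 4)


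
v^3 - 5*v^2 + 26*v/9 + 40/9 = (v - 4)*(v - 5/3)*(v + 2/3)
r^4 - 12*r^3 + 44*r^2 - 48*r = r*(r - 6)*(r - 4)*(r - 2)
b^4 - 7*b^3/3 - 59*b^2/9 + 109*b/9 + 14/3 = (b - 3)*(b - 2)*(b + 1/3)*(b + 7/3)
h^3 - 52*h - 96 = (h - 8)*(h + 2)*(h + 6)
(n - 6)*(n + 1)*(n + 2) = n^3 - 3*n^2 - 16*n - 12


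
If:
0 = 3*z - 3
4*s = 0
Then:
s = 0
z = 1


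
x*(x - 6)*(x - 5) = x^3 - 11*x^2 + 30*x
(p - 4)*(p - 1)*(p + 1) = p^3 - 4*p^2 - p + 4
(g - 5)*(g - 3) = g^2 - 8*g + 15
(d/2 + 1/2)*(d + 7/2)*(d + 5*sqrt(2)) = d^3/2 + 9*d^2/4 + 5*sqrt(2)*d^2/2 + 7*d/4 + 45*sqrt(2)*d/4 + 35*sqrt(2)/4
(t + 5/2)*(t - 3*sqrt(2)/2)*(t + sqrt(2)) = t^3 - sqrt(2)*t^2/2 + 5*t^2/2 - 3*t - 5*sqrt(2)*t/4 - 15/2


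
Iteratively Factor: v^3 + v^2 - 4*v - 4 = (v - 2)*(v^2 + 3*v + 2) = (v - 2)*(v + 2)*(v + 1)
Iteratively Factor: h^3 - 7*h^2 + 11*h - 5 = (h - 5)*(h^2 - 2*h + 1) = (h - 5)*(h - 1)*(h - 1)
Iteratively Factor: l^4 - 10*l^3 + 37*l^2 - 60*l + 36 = (l - 3)*(l^3 - 7*l^2 + 16*l - 12) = (l - 3)^2*(l^2 - 4*l + 4) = (l - 3)^2*(l - 2)*(l - 2)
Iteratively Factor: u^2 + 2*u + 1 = (u + 1)*(u + 1)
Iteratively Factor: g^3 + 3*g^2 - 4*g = (g)*(g^2 + 3*g - 4) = g*(g - 1)*(g + 4)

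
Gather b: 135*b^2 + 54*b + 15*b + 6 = 135*b^2 + 69*b + 6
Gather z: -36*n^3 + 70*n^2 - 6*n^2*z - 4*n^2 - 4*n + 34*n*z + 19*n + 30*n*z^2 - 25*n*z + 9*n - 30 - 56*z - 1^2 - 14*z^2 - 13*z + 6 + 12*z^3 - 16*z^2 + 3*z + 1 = -36*n^3 + 66*n^2 + 24*n + 12*z^3 + z^2*(30*n - 30) + z*(-6*n^2 + 9*n - 66) - 24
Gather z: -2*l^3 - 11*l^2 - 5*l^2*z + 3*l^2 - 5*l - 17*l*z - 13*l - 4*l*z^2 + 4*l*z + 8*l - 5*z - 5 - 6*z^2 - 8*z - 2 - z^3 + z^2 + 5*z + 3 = -2*l^3 - 8*l^2 - 10*l - z^3 + z^2*(-4*l - 5) + z*(-5*l^2 - 13*l - 8) - 4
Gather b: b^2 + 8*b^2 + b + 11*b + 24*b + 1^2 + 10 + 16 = 9*b^2 + 36*b + 27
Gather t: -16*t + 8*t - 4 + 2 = -8*t - 2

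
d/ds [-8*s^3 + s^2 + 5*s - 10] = -24*s^2 + 2*s + 5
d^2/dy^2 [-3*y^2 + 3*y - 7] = -6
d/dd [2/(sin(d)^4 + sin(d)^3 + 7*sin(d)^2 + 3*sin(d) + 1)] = 2*(-3*sin(d)^2 - 17*sin(d) + sin(3*d) - 3)*cos(d)/(sin(d)^4 + sin(d)^3 + 7*sin(d)^2 + 3*sin(d) + 1)^2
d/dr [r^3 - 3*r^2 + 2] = 3*r*(r - 2)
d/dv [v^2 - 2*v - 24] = 2*v - 2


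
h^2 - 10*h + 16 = (h - 8)*(h - 2)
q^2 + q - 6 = (q - 2)*(q + 3)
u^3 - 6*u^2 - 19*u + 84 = (u - 7)*(u - 3)*(u + 4)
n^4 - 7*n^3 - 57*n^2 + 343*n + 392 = (n - 8)*(n - 7)*(n + 1)*(n + 7)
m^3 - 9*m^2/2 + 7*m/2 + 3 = (m - 3)*(m - 2)*(m + 1/2)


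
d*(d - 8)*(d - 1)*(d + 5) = d^4 - 4*d^3 - 37*d^2 + 40*d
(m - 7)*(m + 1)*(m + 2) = m^3 - 4*m^2 - 19*m - 14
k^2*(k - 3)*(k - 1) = k^4 - 4*k^3 + 3*k^2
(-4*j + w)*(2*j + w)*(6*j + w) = -48*j^3 - 20*j^2*w + 4*j*w^2 + w^3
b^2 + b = b*(b + 1)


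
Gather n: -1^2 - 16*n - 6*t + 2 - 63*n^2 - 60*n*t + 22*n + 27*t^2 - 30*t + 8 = -63*n^2 + n*(6 - 60*t) + 27*t^2 - 36*t + 9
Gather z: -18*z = -18*z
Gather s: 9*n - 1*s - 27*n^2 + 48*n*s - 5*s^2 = -27*n^2 + 9*n - 5*s^2 + s*(48*n - 1)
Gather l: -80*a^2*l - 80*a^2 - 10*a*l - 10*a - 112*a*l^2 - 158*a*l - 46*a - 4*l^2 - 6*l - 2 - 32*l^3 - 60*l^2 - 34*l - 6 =-80*a^2 - 56*a - 32*l^3 + l^2*(-112*a - 64) + l*(-80*a^2 - 168*a - 40) - 8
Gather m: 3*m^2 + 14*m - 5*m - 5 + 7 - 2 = 3*m^2 + 9*m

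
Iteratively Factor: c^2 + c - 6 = (c + 3)*(c - 2)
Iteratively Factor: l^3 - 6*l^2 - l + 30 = (l - 5)*(l^2 - l - 6) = (l - 5)*(l - 3)*(l + 2)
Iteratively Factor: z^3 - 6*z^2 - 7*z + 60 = (z - 4)*(z^2 - 2*z - 15) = (z - 4)*(z + 3)*(z - 5)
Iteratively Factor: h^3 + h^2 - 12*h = (h + 4)*(h^2 - 3*h) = (h - 3)*(h + 4)*(h)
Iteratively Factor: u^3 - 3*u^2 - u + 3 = (u - 3)*(u^2 - 1) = (u - 3)*(u + 1)*(u - 1)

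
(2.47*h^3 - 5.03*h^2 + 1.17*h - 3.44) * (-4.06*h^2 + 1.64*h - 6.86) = -10.0282*h^5 + 24.4726*h^4 - 29.9436*h^3 + 50.391*h^2 - 13.6678*h + 23.5984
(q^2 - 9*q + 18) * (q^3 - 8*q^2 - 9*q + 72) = q^5 - 17*q^4 + 81*q^3 + 9*q^2 - 810*q + 1296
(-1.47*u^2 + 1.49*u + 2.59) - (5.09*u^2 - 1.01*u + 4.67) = -6.56*u^2 + 2.5*u - 2.08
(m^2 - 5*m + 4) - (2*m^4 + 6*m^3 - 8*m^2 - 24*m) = -2*m^4 - 6*m^3 + 9*m^2 + 19*m + 4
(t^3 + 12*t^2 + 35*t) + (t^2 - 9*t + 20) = t^3 + 13*t^2 + 26*t + 20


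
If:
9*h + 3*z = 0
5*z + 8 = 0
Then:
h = 8/15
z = -8/5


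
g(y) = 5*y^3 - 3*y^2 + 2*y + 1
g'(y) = 15*y^2 - 6*y + 2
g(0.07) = 1.13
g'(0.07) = 1.65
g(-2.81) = -139.25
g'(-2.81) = 137.30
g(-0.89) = -6.68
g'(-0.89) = 19.22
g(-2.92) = -154.90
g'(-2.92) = 147.42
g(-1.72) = -36.76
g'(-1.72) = 56.70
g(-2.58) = -110.00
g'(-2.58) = 117.33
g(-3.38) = -233.11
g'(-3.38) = 193.65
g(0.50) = 1.88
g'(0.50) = 2.75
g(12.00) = 8233.00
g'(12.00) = 2090.00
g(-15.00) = -17579.00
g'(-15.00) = 3467.00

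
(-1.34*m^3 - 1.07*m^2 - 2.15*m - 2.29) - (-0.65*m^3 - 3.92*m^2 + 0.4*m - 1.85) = -0.69*m^3 + 2.85*m^2 - 2.55*m - 0.44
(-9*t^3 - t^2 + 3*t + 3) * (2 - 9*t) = 81*t^4 - 9*t^3 - 29*t^2 - 21*t + 6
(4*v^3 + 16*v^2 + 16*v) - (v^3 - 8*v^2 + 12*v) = 3*v^3 + 24*v^2 + 4*v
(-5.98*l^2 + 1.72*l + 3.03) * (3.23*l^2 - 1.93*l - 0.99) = -19.3154*l^4 + 17.097*l^3 + 12.3875*l^2 - 7.5507*l - 2.9997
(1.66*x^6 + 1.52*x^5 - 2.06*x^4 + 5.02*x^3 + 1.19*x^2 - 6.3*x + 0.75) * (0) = 0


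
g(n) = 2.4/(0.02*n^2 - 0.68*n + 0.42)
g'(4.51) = 0.24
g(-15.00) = 0.16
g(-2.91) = 0.93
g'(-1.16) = 1.14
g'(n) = 2.4*(0.68 - 0.04*n)/(0.02*n^2 - 0.68*n + 0.42)^2 = (1.632 - 0.096*n)/(0.02*n^2 - 0.68*n + 0.42)^2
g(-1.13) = 1.98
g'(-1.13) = 1.18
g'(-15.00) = 0.01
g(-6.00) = 0.46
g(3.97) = -1.22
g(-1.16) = 1.94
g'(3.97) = 0.32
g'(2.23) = 1.43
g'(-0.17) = 5.73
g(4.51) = -1.07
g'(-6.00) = 0.08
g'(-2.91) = 0.29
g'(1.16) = 13.01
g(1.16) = -7.02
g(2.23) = -2.41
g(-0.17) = 4.48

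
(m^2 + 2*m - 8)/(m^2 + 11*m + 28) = (m - 2)/(m + 7)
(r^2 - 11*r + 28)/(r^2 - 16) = (r - 7)/(r + 4)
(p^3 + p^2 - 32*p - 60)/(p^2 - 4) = (p^2 - p - 30)/(p - 2)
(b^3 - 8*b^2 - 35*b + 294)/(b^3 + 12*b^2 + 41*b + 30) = (b^2 - 14*b + 49)/(b^2 + 6*b + 5)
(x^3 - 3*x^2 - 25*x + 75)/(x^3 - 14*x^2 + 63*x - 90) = (x + 5)/(x - 6)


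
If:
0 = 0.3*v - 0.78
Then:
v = 2.60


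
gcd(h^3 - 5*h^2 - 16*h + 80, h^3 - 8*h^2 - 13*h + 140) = h^2 - h - 20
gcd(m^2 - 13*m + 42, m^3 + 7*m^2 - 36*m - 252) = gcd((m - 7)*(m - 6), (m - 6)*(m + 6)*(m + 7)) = m - 6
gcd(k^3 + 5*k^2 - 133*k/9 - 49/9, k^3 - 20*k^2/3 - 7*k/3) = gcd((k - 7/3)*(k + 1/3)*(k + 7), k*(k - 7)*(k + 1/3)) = k + 1/3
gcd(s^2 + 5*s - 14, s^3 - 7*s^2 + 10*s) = s - 2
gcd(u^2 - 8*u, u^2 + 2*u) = u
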